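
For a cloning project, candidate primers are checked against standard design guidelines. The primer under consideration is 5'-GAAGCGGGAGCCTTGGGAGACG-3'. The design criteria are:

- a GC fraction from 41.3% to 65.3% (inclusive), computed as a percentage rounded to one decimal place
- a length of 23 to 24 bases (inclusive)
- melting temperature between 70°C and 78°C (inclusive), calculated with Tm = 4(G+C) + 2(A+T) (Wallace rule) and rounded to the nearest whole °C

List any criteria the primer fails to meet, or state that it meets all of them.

Fails: GC content, length.

Base counts: A=5, T=2, G=11, C=4 (length 22).
GC content: GC 15/22 = 68.2%, outside 41.3–65.3% ✗
length: length 22, outside 23–24 ✗
Tm: Tm = 2·7 + 4·15 = 74°C ✓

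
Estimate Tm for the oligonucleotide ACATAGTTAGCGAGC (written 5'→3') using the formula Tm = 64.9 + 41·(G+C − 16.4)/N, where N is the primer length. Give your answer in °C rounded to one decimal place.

Base counts: A=5, T=3, G=4, C=3; G+C = 7, N = 15.
Tm = 64.9 + 41·(7 − 16.4)/15 = 64.9 + -385.40/15 = 39.2°C.

39.2°C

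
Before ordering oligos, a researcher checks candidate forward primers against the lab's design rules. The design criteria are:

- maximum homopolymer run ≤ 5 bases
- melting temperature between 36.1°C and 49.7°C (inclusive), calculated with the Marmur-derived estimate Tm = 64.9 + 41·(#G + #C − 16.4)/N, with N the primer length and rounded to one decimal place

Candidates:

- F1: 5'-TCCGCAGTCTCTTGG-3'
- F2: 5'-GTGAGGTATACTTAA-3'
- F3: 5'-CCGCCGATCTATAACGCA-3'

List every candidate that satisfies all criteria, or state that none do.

F1 (15 nt, A=1 T=5 G=4 C=5): longest run = 2 ✓; Tm = 64.9 + 41·(9 − 16.4)/15 = 44.7°C ✓ — passes.
F2 (15 nt, A=5 T=5 G=4 C=1): longest run = 2 ✓; Tm = 64.9 + 41·(5 − 16.4)/15 = 33.7°C, outside 36.1–49.7°C ✗ — fails.
F3 (18 nt, A=5 T=3 G=3 C=7): longest run = 2 ✓; Tm = 64.9 + 41·(10 − 16.4)/18 = 50.3°C, outside 36.1–49.7°C ✗ — fails.

F1 only.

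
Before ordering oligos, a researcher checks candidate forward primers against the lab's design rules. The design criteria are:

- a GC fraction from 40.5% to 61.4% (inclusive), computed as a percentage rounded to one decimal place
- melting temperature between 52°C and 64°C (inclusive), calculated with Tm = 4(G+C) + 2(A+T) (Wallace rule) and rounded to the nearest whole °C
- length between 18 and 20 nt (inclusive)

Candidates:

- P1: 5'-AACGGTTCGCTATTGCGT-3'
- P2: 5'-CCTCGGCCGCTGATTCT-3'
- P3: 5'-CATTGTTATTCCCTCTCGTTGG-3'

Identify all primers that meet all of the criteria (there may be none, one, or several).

P1 only.

P1 (18 nt, A=3 T=6 G=5 C=4): GC 9/18 = 50.0% ✓; Tm = 2·9 + 4·9 = 54°C ✓; length 18 ✓ — passes.
P2 (17 nt, A=1 T=5 G=4 C=7): GC 11/17 = 64.7%, outside 40.5–61.4% ✗; Tm = 2·6 + 4·11 = 56°C ✓; length 17, outside 18–20 ✗ — fails.
P3 (22 nt, A=2 T=10 G=4 C=6): GC 10/22 = 45.5% ✓; Tm = 2·12 + 4·10 = 64°C ✓; length 22, outside 18–20 ✗ — fails.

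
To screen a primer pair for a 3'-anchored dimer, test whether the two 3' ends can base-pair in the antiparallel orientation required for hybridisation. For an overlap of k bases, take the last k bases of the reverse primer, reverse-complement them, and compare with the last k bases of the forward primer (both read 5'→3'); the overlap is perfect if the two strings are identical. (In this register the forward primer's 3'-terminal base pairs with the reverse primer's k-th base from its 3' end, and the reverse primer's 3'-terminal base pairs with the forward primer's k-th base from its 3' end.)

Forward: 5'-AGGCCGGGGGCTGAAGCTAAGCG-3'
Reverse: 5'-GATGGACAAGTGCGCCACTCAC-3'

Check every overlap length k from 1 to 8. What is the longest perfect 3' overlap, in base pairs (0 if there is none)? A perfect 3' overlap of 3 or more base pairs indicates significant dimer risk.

Last 8 bases (5'→3') — forward …GCTAAGCG, reverse …CCACTCAC.
Reverse complement of the reverse primer's last 8 bases: GTGAGTGG; its first k bases are the reverse complement of the reverse primer's last k bases, so a perfect k-base overlap needs the forward primer's last k bases to equal them.
Comparing (forward last k vs required): k=1: G vs G ✓; k=2: CG vs GT ✗; k=3: GCG vs GTG ✗; k=4: AGCG vs GTGA ✗; k=5: AAGCG vs GTGAG ✗; k=6: TAAGCG vs GTGAGT ✗; k=7: CTAAGCG vs GTGAGTG ✗; k=8: GCTAAGCG vs GTGAGTGG ✗.
Only k = 1 is perfect, so the longest perfect 3' overlap is 1.

Longest perfect overlap: 1 complementary base pair; below the dimer-risk threshold (threshold 3).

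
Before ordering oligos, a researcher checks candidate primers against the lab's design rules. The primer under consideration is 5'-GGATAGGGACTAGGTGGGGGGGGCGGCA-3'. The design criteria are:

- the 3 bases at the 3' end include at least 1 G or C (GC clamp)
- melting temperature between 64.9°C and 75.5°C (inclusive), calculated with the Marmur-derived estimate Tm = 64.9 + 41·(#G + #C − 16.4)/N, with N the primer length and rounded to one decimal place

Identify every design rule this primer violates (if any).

Base counts: A=5, T=3, G=17, C=3 (length 28).
GC clamp: 3' end GCA has 2 G/C ✓
Tm: Tm = 64.9 + 41·(20 − 16.4)/28 = 70.2°C ✓

Meets all criteria.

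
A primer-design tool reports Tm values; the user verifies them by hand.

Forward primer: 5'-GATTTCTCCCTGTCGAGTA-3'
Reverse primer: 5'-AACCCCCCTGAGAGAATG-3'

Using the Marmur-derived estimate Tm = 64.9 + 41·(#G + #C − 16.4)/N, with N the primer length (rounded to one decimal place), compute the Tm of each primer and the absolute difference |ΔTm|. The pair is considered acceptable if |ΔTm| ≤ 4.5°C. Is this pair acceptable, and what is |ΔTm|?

|ΔTm| = 1.4°C; the pair is acceptable.

Forward: G+C = 9, N = 19 → Tm = 64.9 + 41·(9 − 16.4)/19 = 48.9°C.
Reverse: G+C = 10, N = 18 → Tm = 64.9 + 41·(10 − 16.4)/18 = 50.3°C.
|ΔTm| = |48.9 − 50.3| = 1.4°C, ≤ 4.5°C.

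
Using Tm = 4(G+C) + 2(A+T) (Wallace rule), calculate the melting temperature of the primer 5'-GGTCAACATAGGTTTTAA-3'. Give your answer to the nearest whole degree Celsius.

48°C

Base counts: A=6, T=6, G=4, C=2 (length 18).
Tm = 2·(6+6) + 4·(4+2) = 2·12 + 4·6 = 24 + 24 = 48°C.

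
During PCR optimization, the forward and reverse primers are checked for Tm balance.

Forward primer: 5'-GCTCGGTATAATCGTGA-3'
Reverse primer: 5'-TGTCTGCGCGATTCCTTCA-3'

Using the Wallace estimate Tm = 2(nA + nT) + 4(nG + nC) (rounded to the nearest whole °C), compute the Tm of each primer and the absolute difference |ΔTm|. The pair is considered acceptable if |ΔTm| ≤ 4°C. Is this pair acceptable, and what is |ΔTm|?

Forward: A=4 T=5 G=5 C=3 → Tm = 2·9 + 4·8 = 50°C.
Reverse: A=2 T=7 G=4 C=6 → Tm = 2·9 + 4·10 = 58°C.
|ΔTm| = |50 − 58| = 8°C, > 4°C.

|ΔTm| = 8°C; the pair is not acceptable.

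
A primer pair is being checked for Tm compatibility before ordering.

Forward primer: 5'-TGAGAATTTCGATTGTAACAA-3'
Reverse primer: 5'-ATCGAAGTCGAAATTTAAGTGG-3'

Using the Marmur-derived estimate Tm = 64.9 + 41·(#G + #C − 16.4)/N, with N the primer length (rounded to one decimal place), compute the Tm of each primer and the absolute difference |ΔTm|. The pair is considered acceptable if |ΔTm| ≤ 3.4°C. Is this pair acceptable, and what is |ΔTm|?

Forward: G+C = 6, N = 21 → Tm = 64.9 + 41·(6 − 16.4)/21 = 44.6°C.
Reverse: G+C = 8, N = 22 → Tm = 64.9 + 41·(8 − 16.4)/22 = 49.2°C.
|ΔTm| = |44.6 − 49.2| = 4.6°C, > 3.4°C.

|ΔTm| = 4.6°C; the pair is not acceptable.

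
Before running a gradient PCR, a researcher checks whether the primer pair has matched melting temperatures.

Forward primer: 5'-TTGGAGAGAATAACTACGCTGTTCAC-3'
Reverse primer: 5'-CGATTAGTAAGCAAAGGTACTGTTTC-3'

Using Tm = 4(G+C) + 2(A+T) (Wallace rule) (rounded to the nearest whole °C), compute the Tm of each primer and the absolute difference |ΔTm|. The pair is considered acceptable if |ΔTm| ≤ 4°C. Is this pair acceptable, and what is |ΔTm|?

|ΔTm| = 2°C; the pair is acceptable.

Forward: A=8 T=7 G=6 C=5 → Tm = 2·15 + 4·11 = 74°C.
Reverse: A=8 T=8 G=6 C=4 → Tm = 2·16 + 4·10 = 72°C.
|ΔTm| = |74 − 72| = 2°C, ≤ 4°C.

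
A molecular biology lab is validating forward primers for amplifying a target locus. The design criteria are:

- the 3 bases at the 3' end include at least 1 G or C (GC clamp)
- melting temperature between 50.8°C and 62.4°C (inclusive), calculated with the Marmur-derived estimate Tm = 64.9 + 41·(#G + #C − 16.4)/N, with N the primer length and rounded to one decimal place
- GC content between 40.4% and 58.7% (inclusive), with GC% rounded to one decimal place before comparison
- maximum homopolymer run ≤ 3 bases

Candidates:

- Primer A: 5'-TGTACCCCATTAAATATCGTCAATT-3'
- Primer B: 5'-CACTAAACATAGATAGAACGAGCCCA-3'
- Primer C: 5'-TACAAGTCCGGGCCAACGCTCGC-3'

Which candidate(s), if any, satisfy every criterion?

Primer B only.

Primer A (25 nt, A=8 T=9 G=2 C=6): 3' end ATT has 0 G/C, need ≥1 ✗; Tm = 64.9 + 41·(8 − 16.4)/25 = 51.1°C ✓; GC 8/25 = 32.0%, outside 40.4–58.7% ✗; longest run = 4, exceeds 3 ✗ — fails.
Primer B (26 nt, A=12 T=3 G=4 C=7): 3' end CCA has 2 G/C ✓; Tm = 64.9 + 41·(11 − 16.4)/26 = 56.4°C ✓; GC 11/26 = 42.3% ✓; longest run = 3 ✓ — passes.
Primer C (23 nt, A=5 T=3 G=6 C=9): 3' end CGC has 3 G/C ✓; Tm = 64.9 + 41·(15 − 16.4)/23 = 62.4°C ✓; GC 15/23 = 65.2%, outside 40.4–58.7% ✗; longest run = 3 ✓ — fails.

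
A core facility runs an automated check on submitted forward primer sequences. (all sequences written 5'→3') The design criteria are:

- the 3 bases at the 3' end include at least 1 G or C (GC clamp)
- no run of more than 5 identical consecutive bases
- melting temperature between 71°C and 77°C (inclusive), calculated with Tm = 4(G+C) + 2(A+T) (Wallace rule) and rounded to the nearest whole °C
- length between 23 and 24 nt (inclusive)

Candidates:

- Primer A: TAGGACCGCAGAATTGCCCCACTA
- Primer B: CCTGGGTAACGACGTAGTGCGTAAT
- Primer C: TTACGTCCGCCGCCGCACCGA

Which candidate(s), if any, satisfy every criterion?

Primer A only.

Primer A (24 nt, A=7 T=4 G=5 C=8): 3' end CTA has 1 G/C ✓; longest run = 4 ✓; Tm = 2·11 + 4·13 = 74°C ✓; length 24 ✓ — passes.
Primer B (25 nt, A=6 T=6 G=8 C=5): 3' end AAT has 0 G/C, need ≥1 ✗; longest run = 3 ✓; Tm = 2·12 + 4·13 = 76°C ✓; length 25, outside 23–24 ✗ — fails.
Primer C (21 nt, A=3 T=3 G=5 C=10): 3' end CGA has 2 G/C ✓; longest run = 2 ✓; Tm = 2·6 + 4·15 = 72°C ✓; length 21, outside 23–24 ✗ — fails.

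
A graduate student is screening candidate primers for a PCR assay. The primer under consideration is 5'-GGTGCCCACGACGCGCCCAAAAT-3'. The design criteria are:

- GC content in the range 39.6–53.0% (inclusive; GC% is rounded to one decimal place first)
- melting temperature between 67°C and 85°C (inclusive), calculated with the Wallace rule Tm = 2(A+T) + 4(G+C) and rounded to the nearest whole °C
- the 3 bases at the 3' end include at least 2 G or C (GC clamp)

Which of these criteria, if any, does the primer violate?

Base counts: A=6, T=2, G=6, C=9 (length 23).
GC content: GC 15/23 = 65.2%, outside 39.6–53.0% ✗
Tm: Tm = 2·8 + 4·15 = 76°C ✓
GC clamp: 3' end AAT has 0 G/C, need ≥2 ✗

Fails: GC content, GC clamp.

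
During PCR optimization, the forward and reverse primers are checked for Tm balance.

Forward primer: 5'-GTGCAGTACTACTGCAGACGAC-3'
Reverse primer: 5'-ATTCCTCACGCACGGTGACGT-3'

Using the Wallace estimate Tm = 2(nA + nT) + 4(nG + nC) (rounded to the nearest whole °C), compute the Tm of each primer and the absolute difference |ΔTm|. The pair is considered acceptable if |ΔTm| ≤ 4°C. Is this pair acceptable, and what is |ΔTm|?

|ΔTm| = 2°C; the pair is acceptable.

Forward: A=6 T=4 G=6 C=6 → Tm = 2·10 + 4·12 = 68°C.
Reverse: A=4 T=5 G=5 C=7 → Tm = 2·9 + 4·12 = 66°C.
|ΔTm| = |68 − 66| = 2°C, ≤ 4°C.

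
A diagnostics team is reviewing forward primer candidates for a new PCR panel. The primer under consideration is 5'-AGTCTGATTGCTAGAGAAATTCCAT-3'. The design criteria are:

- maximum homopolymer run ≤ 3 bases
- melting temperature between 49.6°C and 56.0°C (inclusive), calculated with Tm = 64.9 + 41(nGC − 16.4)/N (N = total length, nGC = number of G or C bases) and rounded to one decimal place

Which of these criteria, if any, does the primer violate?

Base counts: A=8, T=8, G=5, C=4 (length 25).
homopolymer run: longest run = 3 ✓
Tm: Tm = 64.9 + 41·(9 − 16.4)/25 = 52.8°C ✓

Meets all criteria.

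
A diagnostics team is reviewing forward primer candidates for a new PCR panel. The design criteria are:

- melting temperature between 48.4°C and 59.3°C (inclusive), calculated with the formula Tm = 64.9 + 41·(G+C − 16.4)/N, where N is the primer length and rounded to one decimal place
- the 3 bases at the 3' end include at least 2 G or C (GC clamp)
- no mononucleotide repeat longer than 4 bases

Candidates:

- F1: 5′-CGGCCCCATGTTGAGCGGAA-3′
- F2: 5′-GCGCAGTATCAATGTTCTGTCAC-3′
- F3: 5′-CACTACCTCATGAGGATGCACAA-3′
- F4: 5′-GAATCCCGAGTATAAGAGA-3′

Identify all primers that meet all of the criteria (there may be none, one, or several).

F2 only.

F1 (20 nt, A=4 T=3 G=7 C=6): Tm = 64.9 + 41·(13 − 16.4)/20 = 57.9°C ✓; 3' end GAA has 1 G/C, need ≥2 ✗; longest run = 4 ✓ — fails.
F2 (23 nt, A=5 T=7 G=5 C=6): Tm = 64.9 + 41·(11 − 16.4)/23 = 55.3°C ✓; 3' end CAC has 2 G/C ✓; longest run = 2 ✓ — passes.
F3 (23 nt, A=8 T=4 G=4 C=7): Tm = 64.9 + 41·(11 − 16.4)/23 = 55.3°C ✓; 3' end CAA has 1 G/C, need ≥2 ✗; longest run = 2 ✓ — fails.
F4 (19 nt, A=8 T=3 G=5 C=3): Tm = 64.9 + 41·(8 − 16.4)/19 = 46.8°C, outside 48.4–59.3°C ✗; 3' end AGA has 1 G/C, need ≥2 ✗; longest run = 3 ✓ — fails.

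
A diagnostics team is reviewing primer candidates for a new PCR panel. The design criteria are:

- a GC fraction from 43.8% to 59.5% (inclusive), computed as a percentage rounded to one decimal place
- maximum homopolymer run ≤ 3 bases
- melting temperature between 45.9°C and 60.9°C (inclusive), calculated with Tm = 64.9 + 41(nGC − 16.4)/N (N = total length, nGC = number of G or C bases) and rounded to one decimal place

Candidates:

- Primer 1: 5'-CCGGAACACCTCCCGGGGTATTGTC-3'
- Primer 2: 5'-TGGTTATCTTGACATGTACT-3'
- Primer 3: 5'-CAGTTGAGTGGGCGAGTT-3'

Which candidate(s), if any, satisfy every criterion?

Primer 3 only.

Primer 1 (25 nt, A=4 T=5 G=7 C=9): GC 16/25 = 64.0%, outside 43.8–59.5% ✗; longest run = 4, exceeds 3 ✗; Tm = 64.9 + 41·(16 − 16.4)/25 = 64.2°C, outside 45.9–60.9°C ✗ — fails.
Primer 2 (20 nt, A=4 T=9 G=4 C=3): GC 7/20 = 35.0%, outside 43.8–59.5% ✗; longest run = 2 ✓; Tm = 64.9 + 41·(7 − 16.4)/20 = 45.6°C, outside 45.9–60.9°C ✗ — fails.
Primer 3 (18 nt, A=3 T=5 G=8 C=2): GC 10/18 = 55.6% ✓; longest run = 3 ✓; Tm = 64.9 + 41·(10 − 16.4)/18 = 50.3°C ✓ — passes.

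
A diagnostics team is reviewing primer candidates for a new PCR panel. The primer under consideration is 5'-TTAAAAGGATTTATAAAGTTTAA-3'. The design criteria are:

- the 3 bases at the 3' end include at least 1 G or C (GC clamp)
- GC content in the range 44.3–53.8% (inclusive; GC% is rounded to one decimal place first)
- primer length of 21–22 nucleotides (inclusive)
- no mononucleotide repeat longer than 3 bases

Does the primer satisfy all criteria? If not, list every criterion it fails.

Base counts: A=11, T=9, G=3, C=0 (length 23).
GC clamp: 3' end TAA has 0 G/C, need ≥1 ✗
GC content: GC 3/23 = 13.0%, outside 44.3–53.8% ✗
length: length 23, outside 21–22 ✗
homopolymer run: longest run = 4, exceeds 3 ✗

Fails: GC clamp, GC content, length, homopolymer run.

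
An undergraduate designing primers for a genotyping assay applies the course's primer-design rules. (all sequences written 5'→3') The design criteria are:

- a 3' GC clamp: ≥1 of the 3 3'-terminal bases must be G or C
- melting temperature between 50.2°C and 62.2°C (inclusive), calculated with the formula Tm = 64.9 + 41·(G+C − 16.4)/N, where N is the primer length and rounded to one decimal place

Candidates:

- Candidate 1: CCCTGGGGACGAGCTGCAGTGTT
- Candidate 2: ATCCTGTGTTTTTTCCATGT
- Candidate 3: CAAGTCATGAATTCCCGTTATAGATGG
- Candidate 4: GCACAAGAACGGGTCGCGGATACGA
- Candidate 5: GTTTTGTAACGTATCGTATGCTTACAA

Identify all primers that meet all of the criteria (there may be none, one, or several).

Candidate 1 (23 nt, A=3 T=5 G=9 C=6): 3' end GTT has 1 G/C ✓; Tm = 64.9 + 41·(15 − 16.4)/23 = 62.4°C, outside 50.2–62.2°C ✗ — fails.
Candidate 2 (20 nt, A=2 T=11 G=3 C=4): 3' end TGT has 1 G/C ✓; Tm = 64.9 + 41·(7 − 16.4)/20 = 45.6°C, outside 50.2–62.2°C ✗ — fails.
Candidate 3 (27 nt, A=8 T=8 G=6 C=5): 3' end TGG has 2 G/C ✓; Tm = 64.9 + 41·(11 − 16.4)/27 = 56.7°C ✓ — passes.
Candidate 4 (25 nt, A=8 T=2 G=9 C=6): 3' end CGA has 2 G/C ✓; Tm = 64.9 + 41·(15 − 16.4)/25 = 62.6°C, outside 50.2–62.2°C ✗ — fails.
Candidate 5 (27 nt, A=7 T=11 G=5 C=4): 3' end CAA has 1 G/C ✓; Tm = 64.9 + 41·(9 − 16.4)/27 = 53.7°C ✓ — passes.

Candidate 3 and Candidate 5.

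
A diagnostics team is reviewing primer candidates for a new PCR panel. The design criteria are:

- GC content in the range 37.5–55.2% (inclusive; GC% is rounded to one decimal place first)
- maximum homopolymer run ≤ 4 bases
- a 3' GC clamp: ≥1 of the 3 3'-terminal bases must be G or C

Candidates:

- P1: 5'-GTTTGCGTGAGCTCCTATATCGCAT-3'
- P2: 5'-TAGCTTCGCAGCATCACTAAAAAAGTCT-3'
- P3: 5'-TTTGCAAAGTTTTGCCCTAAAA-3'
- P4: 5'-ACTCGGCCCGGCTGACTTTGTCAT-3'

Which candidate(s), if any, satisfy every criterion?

P1 (25 nt, A=4 T=9 G=6 C=6): GC 12/25 = 48.0% ✓; longest run = 3 ✓; 3' end CAT has 1 G/C ✓ — passes.
P2 (28 nt, A=10 T=7 G=4 C=7): GC 11/28 = 39.3% ✓; longest run = 6, exceeds 4 ✗; 3' end TCT has 1 G/C ✓ — fails.
P3 (22 nt, A=7 T=8 G=3 C=4): GC 7/22 = 31.8%, outside 37.5–55.2% ✗; longest run = 4 ✓; 3' end AAA has 0 G/C, need ≥1 ✗ — fails.
P4 (24 nt, A=3 T=7 G=6 C=8): GC 14/24 = 58.3%, outside 37.5–55.2% ✗; longest run = 3 ✓; 3' end CAT has 1 G/C ✓ — fails.

P1 only.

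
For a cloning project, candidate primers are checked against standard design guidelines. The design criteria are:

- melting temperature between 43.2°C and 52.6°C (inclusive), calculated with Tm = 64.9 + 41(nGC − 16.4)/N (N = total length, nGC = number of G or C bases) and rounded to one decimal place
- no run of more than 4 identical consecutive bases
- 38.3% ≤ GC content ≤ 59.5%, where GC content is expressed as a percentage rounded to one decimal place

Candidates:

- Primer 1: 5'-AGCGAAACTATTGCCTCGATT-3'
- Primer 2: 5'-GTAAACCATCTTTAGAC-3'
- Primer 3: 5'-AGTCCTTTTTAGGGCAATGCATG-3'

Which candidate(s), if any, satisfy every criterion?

Primer 1 only.

Primer 1 (21 nt, A=6 T=6 G=4 C=5): Tm = 64.9 + 41·(9 − 16.4)/21 = 50.5°C ✓; longest run = 3 ✓; GC 9/21 = 42.9% ✓ — passes.
Primer 2 (17 nt, A=6 T=5 G=2 C=4): Tm = 64.9 + 41·(6 − 16.4)/17 = 39.8°C, outside 43.2–52.6°C ✗; longest run = 3 ✓; GC 6/17 = 35.3%, outside 38.3–59.5% ✗ — fails.
Primer 3 (23 nt, A=5 T=8 G=6 C=4): Tm = 64.9 + 41·(10 − 16.4)/23 = 53.5°C, outside 43.2–52.6°C ✗; longest run = 5, exceeds 4 ✗; GC 10/23 = 43.5% ✓ — fails.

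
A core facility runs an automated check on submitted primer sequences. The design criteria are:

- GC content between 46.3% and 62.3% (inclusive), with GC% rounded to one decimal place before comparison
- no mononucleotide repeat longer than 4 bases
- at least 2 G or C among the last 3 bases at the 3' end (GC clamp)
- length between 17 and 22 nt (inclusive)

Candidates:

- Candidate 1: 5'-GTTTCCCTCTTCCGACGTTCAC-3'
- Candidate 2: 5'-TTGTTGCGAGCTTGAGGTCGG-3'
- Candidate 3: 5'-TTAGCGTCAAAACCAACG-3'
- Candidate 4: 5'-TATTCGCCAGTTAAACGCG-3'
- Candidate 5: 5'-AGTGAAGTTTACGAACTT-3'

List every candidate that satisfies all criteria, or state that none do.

Candidate 1 (22 nt, A=2 T=8 G=3 C=9): GC 12/22 = 54.5% ✓; longest run = 3 ✓; 3' end CAC has 2 G/C ✓; length 22 ✓ — passes.
Candidate 2 (21 nt, A=2 T=7 G=9 C=3): GC 12/21 = 57.1% ✓; longest run = 2 ✓; 3' end CGG has 3 G/C ✓; length 21 ✓ — passes.
Candidate 3 (18 nt, A=7 T=3 G=3 C=5): GC 8/18 = 44.4%, outside 46.3–62.3% ✗; longest run = 4 ✓; 3' end ACG has 2 G/C ✓; length 18 ✓ — fails.
Candidate 4 (19 nt, A=5 T=5 G=4 C=5): GC 9/19 = 47.4% ✓; longest run = 3 ✓; 3' end GCG has 3 G/C ✓; length 19 ✓ — passes.
Candidate 5 (18 nt, A=6 T=6 G=4 C=2): GC 6/18 = 33.3%, outside 46.3–62.3% ✗; longest run = 3 ✓; 3' end CTT has 1 G/C, need ≥2 ✗; length 18 ✓ — fails.

Candidate 1, Candidate 2 and Candidate 4.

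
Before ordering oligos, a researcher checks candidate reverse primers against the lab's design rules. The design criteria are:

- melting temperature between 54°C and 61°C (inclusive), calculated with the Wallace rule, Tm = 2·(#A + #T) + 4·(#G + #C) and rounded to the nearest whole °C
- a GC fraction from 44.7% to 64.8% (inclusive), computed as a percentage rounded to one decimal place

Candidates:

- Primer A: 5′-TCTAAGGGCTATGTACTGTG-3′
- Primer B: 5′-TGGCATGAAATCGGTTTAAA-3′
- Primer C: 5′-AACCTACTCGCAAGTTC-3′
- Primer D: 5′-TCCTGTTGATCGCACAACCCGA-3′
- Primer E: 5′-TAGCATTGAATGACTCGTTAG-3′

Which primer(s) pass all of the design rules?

Primer A (20 nt, A=4 T=7 G=6 C=3): Tm = 2·11 + 4·9 = 58°C ✓; GC 9/20 = 45.0% ✓ — passes.
Primer B (20 nt, A=7 T=6 G=5 C=2): Tm = 2·13 + 4·7 = 54°C ✓; GC 7/20 = 35.0%, outside 44.7–64.8% ✗ — fails.
Primer C (17 nt, A=5 T=4 G=2 C=6): Tm = 2·9 + 4·8 = 50°C, outside 54–61°C ✗; GC 8/17 = 47.1% ✓ — fails.
Primer D (22 nt, A=5 T=5 G=4 C=8): Tm = 2·10 + 4·12 = 68°C, outside 54–61°C ✗; GC 12/22 = 54.5% ✓ — fails.
Primer E (21 nt, A=6 T=7 G=5 C=3): Tm = 2·13 + 4·8 = 58°C ✓; GC 8/21 = 38.1%, outside 44.7–64.8% ✗ — fails.

Primer A only.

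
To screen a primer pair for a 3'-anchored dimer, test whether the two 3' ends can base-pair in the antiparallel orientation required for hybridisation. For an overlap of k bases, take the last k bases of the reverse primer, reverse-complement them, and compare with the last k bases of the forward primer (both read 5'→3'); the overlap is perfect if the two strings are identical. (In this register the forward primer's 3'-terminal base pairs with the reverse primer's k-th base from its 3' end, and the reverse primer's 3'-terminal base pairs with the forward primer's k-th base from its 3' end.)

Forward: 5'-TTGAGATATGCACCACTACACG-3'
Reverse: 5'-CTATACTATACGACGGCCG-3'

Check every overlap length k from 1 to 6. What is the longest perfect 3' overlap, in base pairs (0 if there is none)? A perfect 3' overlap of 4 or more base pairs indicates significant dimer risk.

Last 6 bases (5'→3') — forward …TACACG, reverse …CGGCCG.
Reverse complement of the reverse primer's last 6 bases: CGGCCG; its first k bases are the reverse complement of the reverse primer's last k bases, so a perfect k-base overlap needs the forward primer's last k bases to equal them.
Comparing (forward last k vs required): k=1: G vs C ✗; k=2: CG vs CG ✓; k=3: ACG vs CGG ✗; k=4: CACG vs CGGC ✗; k=5: ACACG vs CGGCC ✗; k=6: TACACG vs CGGCCG ✗.
Only k = 2 is perfect, so the longest perfect 3' overlap is 2.

Longest perfect overlap: 2 complementary base pairs; below the dimer-risk threshold (threshold 4).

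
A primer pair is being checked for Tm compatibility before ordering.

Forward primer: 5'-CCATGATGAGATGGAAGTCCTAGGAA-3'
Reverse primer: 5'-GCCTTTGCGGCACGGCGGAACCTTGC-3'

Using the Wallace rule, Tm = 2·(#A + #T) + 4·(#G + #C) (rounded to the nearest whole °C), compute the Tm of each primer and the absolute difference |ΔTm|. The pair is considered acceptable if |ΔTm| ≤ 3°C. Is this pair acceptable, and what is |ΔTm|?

|ΔTm| = 12°C; the pair is not acceptable.

Forward: A=9 T=5 G=8 C=4 → Tm = 2·14 + 4·12 = 76°C.
Reverse: A=3 T=5 G=9 C=9 → Tm = 2·8 + 4·18 = 88°C.
|ΔTm| = |76 − 88| = 12°C, > 3°C.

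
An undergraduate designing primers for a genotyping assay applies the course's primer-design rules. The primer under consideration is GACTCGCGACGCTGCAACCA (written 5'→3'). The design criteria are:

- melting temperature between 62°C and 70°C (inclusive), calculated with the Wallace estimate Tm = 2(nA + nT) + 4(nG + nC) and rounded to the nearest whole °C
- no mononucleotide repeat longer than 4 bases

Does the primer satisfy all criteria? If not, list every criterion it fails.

Meets all criteria.

Base counts: A=5, T=2, G=5, C=8 (length 20).
Tm: Tm = 2·7 + 4·13 = 66°C ✓
homopolymer run: longest run = 2 ✓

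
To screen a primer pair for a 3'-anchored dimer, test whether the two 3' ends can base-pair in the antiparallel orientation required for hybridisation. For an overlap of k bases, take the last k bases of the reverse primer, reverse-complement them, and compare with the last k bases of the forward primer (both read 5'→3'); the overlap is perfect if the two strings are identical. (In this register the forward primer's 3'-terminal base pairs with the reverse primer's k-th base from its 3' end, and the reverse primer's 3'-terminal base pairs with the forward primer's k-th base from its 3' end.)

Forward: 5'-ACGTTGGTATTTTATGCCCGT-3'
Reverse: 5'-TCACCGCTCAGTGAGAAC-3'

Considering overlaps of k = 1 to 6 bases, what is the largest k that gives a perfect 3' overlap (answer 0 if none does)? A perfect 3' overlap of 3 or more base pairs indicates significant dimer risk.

Last 6 bases (5'→3') — forward …GCCCGT, reverse …GAGAAC.
Reverse complement of the reverse primer's last 6 bases: GTTCTC; its first k bases are the reverse complement of the reverse primer's last k bases, so a perfect k-base overlap needs the forward primer's last k bases to equal them.
Comparing (forward last k vs required): k=1: T vs G ✗; k=2: GT vs GT ✓; k=3: CGT vs GTT ✗; k=4: CCGT vs GTTC ✗; k=5: CCCGT vs GTTCT ✗; k=6: GCCCGT vs GTTCTC ✗.
Only k = 2 is perfect, so the longest perfect 3' overlap is 2.

Longest perfect overlap: 2 complementary base pairs; below the dimer-risk threshold (threshold 3).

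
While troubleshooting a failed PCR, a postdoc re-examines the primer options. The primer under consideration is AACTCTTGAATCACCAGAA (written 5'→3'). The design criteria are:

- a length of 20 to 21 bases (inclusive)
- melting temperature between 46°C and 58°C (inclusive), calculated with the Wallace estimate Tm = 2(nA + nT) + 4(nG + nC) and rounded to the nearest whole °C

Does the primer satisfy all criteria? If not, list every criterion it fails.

Fails: length.

Base counts: A=8, T=4, G=2, C=5 (length 19).
length: length 19, outside 20–21 ✗
Tm: Tm = 2·12 + 4·7 = 52°C ✓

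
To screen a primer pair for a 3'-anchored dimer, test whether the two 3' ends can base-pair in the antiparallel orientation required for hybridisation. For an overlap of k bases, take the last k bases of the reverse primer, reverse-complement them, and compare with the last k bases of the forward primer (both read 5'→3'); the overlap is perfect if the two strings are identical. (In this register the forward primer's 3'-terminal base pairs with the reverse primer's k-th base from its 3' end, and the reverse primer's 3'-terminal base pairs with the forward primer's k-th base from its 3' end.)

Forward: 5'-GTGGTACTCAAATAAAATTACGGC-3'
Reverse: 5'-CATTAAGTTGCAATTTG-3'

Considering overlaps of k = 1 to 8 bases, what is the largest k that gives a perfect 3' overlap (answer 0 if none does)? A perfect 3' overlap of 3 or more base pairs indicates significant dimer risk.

Last 8 bases (5'→3') — forward …ATTACGGC, reverse …GCAATTTG.
Reverse complement of the reverse primer's last 8 bases: CAAATTGC; its first k bases are the reverse complement of the reverse primer's last k bases, so a perfect k-base overlap needs the forward primer's last k bases to equal them.
Comparing (forward last k vs required): k=1: C vs C ✓; k=2: GC vs CA ✗; k=3: GGC vs CAA ✗; k=4: CGGC vs CAAA ✗; k=5: ACGGC vs CAAAT ✗; k=6: TACGGC vs CAAATT ✗; k=7: TTACGGC vs CAAATTG ✗; k=8: ATTACGGC vs CAAATTGC ✗.
Only k = 1 is perfect, so the longest perfect 3' overlap is 1.

Longest perfect overlap: 1 complementary base pair; below the dimer-risk threshold (threshold 3).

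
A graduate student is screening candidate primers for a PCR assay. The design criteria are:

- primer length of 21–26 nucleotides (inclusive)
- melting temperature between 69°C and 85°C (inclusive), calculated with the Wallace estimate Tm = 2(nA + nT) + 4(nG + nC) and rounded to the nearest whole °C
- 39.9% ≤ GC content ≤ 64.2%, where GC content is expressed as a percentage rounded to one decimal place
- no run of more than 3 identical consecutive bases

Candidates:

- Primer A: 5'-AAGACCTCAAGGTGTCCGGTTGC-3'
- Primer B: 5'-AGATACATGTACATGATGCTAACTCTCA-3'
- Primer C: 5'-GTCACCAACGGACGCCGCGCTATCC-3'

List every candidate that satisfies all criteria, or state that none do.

Primer A (23 nt, A=5 T=5 G=7 C=6): length 23 ✓; Tm = 2·10 + 4·13 = 72°C ✓; GC 13/23 = 56.5% ✓; longest run = 2 ✓ — passes.
Primer B (28 nt, A=10 T=8 G=4 C=6): length 28, outside 21–26 ✗; Tm = 2·18 + 4·10 = 76°C ✓; GC 10/28 = 35.7%, outside 39.9–64.2% ✗; longest run = 2 ✓ — fails.
Primer C (25 nt, A=5 T=3 G=6 C=11): length 25 ✓; Tm = 2·8 + 4·17 = 84°C ✓; GC 17/25 = 68.0%, outside 39.9–64.2% ✗; longest run = 2 ✓ — fails.

Primer A only.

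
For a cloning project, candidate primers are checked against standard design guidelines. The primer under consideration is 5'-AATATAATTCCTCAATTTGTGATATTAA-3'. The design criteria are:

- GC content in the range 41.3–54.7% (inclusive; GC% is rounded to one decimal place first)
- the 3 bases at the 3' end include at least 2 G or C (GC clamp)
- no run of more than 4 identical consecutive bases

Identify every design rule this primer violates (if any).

Base counts: A=11, T=12, G=2, C=3 (length 28).
GC content: GC 5/28 = 17.9%, outside 41.3–54.7% ✗
GC clamp: 3' end TAA has 0 G/C, need ≥2 ✗
homopolymer run: longest run = 3 ✓

Fails: GC content, GC clamp.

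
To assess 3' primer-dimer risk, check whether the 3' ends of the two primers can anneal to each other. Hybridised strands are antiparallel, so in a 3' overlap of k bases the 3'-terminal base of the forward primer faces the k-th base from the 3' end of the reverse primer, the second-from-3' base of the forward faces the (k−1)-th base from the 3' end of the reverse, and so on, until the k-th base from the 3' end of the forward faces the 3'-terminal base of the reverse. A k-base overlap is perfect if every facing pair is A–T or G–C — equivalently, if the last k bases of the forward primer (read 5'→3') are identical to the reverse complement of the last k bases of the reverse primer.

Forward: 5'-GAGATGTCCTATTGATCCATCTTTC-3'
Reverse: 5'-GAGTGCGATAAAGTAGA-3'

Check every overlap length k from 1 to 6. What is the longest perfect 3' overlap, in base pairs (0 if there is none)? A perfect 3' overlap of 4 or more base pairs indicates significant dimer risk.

Longest perfect overlap: 2 complementary base pairs; below the dimer-risk threshold (threshold 4).

Last 6 bases (5'→3') — forward …TCTTTC, reverse …AGTAGA.
Reverse complement of the reverse primer's last 6 bases: TCTACT; its first k bases are the reverse complement of the reverse primer's last k bases, so a perfect k-base overlap needs the forward primer's last k bases to equal them.
Comparing (forward last k vs required): k=1: C vs T ✗; k=2: TC vs TC ✓; k=3: TTC vs TCT ✗; k=4: TTTC vs TCTA ✗; k=5: CTTTC vs TCTAC ✗; k=6: TCTTTC vs TCTACT ✗.
Only k = 2 is perfect, so the longest perfect 3' overlap is 2.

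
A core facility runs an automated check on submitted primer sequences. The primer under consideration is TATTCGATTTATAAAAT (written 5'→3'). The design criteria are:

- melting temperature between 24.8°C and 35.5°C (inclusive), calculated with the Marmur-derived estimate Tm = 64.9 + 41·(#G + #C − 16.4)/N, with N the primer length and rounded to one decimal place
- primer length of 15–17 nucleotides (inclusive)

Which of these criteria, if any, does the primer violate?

Base counts: A=7, T=8, G=1, C=1 (length 17).
Tm: Tm = 64.9 + 41·(2 − 16.4)/17 = 30.2°C ✓
length: length 17 ✓

Meets all criteria.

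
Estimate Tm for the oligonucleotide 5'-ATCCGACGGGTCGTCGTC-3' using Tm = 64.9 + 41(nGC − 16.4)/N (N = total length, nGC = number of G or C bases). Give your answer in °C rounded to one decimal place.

Base counts: A=2, T=4, G=6, C=6; G+C = 12, N = 18.
Tm = 64.9 + 41·(12 − 16.4)/18 = 64.9 + -180.40/18 = 54.9°C.

54.9°C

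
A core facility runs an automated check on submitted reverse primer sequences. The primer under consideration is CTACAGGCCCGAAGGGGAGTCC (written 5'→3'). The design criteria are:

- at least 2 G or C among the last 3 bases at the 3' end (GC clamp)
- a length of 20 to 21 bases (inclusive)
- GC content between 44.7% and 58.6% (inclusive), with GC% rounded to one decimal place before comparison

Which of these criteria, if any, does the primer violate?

Base counts: A=5, T=2, G=8, C=7 (length 22).
GC clamp: 3' end TCC has 2 G/C ✓
length: length 22, outside 20–21 ✗
GC content: GC 15/22 = 68.2%, outside 44.7–58.6% ✗

Fails: length, GC content.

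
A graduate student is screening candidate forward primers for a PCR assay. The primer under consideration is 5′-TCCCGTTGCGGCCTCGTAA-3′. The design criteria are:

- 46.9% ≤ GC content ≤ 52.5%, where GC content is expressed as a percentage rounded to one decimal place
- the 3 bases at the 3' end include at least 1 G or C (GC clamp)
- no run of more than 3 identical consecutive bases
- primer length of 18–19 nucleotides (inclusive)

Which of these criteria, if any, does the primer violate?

Fails: GC content, GC clamp.

Base counts: A=2, T=5, G=5, C=7 (length 19).
GC content: GC 12/19 = 63.2%, outside 46.9–52.5% ✗
GC clamp: 3' end TAA has 0 G/C, need ≥1 ✗
homopolymer run: longest run = 3 ✓
length: length 19 ✓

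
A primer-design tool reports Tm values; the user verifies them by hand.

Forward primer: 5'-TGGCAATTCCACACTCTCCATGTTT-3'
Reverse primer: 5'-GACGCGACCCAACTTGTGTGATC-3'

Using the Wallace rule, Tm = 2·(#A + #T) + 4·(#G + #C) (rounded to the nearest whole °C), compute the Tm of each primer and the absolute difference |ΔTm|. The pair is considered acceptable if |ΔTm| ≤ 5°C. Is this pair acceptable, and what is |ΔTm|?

Forward: A=5 T=9 G=3 C=8 → Tm = 2·14 + 4·11 = 72°C.
Reverse: A=5 T=5 G=6 C=7 → Tm = 2·10 + 4·13 = 72°C.
|ΔTm| = |72 − 72| = 0°C, ≤ 5°C.

|ΔTm| = 0°C; the pair is acceptable.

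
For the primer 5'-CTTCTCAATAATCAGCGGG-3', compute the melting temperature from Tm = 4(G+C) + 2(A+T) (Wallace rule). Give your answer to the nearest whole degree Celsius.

Base counts: A=5, T=5, G=4, C=5 (length 19).
Tm = 2·(5+5) + 4·(4+5) = 2·10 + 4·9 = 20 + 36 = 56°C.

56°C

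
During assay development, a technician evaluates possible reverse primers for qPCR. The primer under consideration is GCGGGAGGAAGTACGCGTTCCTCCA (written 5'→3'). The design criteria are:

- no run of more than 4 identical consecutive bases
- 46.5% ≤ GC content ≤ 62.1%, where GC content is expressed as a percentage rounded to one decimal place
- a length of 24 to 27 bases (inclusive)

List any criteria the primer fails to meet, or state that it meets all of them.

Fails: GC content.

Base counts: A=5, T=4, G=9, C=7 (length 25).
homopolymer run: longest run = 3 ✓
GC content: GC 16/25 = 64.0%, outside 46.5–62.1% ✗
length: length 25 ✓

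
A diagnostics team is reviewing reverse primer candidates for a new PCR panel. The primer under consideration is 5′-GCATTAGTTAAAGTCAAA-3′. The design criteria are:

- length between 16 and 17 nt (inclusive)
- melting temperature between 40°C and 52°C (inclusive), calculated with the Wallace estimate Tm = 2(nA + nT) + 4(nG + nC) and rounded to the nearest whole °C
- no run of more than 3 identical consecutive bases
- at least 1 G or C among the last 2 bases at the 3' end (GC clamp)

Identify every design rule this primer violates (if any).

Base counts: A=8, T=5, G=3, C=2 (length 18).
length: length 18, outside 16–17 ✗
Tm: Tm = 2·13 + 4·5 = 46°C ✓
homopolymer run: longest run = 3 ✓
GC clamp: 3' end AA has 0 G/C, need ≥1 ✗

Fails: length, GC clamp.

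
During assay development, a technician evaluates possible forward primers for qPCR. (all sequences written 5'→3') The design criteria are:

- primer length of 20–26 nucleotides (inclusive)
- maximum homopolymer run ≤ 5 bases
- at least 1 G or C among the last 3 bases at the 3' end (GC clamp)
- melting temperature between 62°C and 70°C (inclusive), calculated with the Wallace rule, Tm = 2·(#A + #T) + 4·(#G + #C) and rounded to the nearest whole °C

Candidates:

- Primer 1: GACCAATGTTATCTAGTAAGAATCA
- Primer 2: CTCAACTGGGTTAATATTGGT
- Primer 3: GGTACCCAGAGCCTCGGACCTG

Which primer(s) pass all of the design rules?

Primer 1 (25 nt, A=10 T=7 G=4 C=4): length 25 ✓; longest run = 2 ✓; 3' end TCA has 1 G/C ✓; Tm = 2·17 + 4·8 = 66°C ✓ — passes.
Primer 2 (21 nt, A=5 T=8 G=5 C=3): length 21 ✓; longest run = 3 ✓; 3' end GGT has 2 G/C ✓; Tm = 2·13 + 4·8 = 58°C, outside 62–70°C ✗ — fails.
Primer 3 (22 nt, A=4 T=3 G=7 C=8): length 22 ✓; longest run = 3 ✓; 3' end CTG has 2 G/C ✓; Tm = 2·7 + 4·15 = 74°C, outside 62–70°C ✗ — fails.

Primer 1 only.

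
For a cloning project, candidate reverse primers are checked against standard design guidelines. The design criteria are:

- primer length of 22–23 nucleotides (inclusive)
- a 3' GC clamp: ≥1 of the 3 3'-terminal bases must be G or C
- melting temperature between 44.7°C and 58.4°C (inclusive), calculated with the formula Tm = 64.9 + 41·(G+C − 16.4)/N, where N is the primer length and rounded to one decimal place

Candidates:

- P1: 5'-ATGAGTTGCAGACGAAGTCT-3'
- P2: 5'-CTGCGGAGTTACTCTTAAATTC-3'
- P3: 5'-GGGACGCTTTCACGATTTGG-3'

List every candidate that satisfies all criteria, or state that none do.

P1 (20 nt, A=6 T=5 G=6 C=3): length 20, outside 22–23 ✗; 3' end TCT has 1 G/C ✓; Tm = 64.9 + 41·(9 − 16.4)/20 = 49.7°C ✓ — fails.
P2 (22 nt, A=5 T=8 G=4 C=5): length 22 ✓; 3' end TTC has 1 G/C ✓; Tm = 64.9 + 41·(9 − 16.4)/22 = 51.1°C ✓ — passes.
P3 (20 nt, A=3 T=6 G=7 C=4): length 20, outside 22–23 ✗; 3' end TGG has 2 G/C ✓; Tm = 64.9 + 41·(11 − 16.4)/20 = 53.8°C ✓ — fails.

P2 only.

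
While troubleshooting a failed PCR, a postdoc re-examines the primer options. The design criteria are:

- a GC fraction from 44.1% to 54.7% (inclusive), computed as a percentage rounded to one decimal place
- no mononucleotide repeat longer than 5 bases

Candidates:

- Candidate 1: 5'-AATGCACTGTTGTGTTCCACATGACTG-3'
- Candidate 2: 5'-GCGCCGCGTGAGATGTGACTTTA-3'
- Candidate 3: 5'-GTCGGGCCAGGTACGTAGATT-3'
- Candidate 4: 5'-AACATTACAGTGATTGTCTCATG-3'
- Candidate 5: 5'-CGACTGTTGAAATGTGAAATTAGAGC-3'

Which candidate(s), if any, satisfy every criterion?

Candidate 1 only.

Candidate 1 (27 nt, A=6 T=9 G=6 C=6): GC 12/27 = 44.4% ✓; longest run = 2 ✓ — passes.
Candidate 2 (23 nt, A=4 T=6 G=8 C=5): GC 13/23 = 56.5%, outside 44.1–54.7% ✗; longest run = 3 ✓ — fails.
Candidate 3 (21 nt, A=4 T=5 G=8 C=4): GC 12/21 = 57.1%, outside 44.1–54.7% ✗; longest run = 3 ✓ — fails.
Candidate 4 (23 nt, A=7 T=8 G=4 C=4): GC 8/23 = 34.8%, outside 44.1–54.7% ✗; longest run = 2 ✓ — fails.
Candidate 5 (26 nt, A=9 T=7 G=7 C=3): GC 10/26 = 38.5%, outside 44.1–54.7% ✗; longest run = 3 ✓ — fails.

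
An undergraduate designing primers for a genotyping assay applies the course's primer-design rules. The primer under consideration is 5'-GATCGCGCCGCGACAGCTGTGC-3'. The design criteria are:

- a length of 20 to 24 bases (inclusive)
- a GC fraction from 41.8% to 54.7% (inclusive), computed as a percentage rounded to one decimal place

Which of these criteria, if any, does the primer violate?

Base counts: A=3, T=3, G=8, C=8 (length 22).
length: length 22 ✓
GC content: GC 16/22 = 72.7%, outside 41.8–54.7% ✗

Fails: GC content.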